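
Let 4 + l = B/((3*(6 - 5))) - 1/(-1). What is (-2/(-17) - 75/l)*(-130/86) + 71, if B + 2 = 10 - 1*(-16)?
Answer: 68346/731 ≈ 93.497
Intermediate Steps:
B = 24 (B = -2 + (10 - 1*(-16)) = -2 + (10 + 16) = -2 + 26 = 24)
l = 5 (l = -4 + (24/((3*(6 - 5))) - 1/(-1)) = -4 + (24/((3*1)) - 1*(-1)) = -4 + (24/3 + 1) = -4 + (24*(1/3) + 1) = -4 + (8 + 1) = -4 + 9 = 5)
(-2/(-17) - 75/l)*(-130/86) + 71 = (-2/(-17) - 75/5)*(-130/86) + 71 = (-2*(-1/17) - 75*1/5)*(-130*1/86) + 71 = (2/17 - 15)*(-65/43) + 71 = -253/17*(-65/43) + 71 = 16445/731 + 71 = 68346/731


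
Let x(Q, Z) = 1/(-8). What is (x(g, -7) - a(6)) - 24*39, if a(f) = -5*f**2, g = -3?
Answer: -6049/8 ≈ -756.13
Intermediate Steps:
x(Q, Z) = -1/8
(x(g, -7) - a(6)) - 24*39 = (-1/8 - (-5)*6**2) - 24*39 = (-1/8 - (-5)*36) - 936 = (-1/8 - 1*(-180)) - 936 = (-1/8 + 180) - 936 = 1439/8 - 936 = -6049/8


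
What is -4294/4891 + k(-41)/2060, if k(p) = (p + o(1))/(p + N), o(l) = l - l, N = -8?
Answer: -433235829/493697540 ≈ -0.87753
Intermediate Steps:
o(l) = 0
k(p) = p/(-8 + p) (k(p) = (p + 0)/(p - 8) = p/(-8 + p))
-4294/4891 + k(-41)/2060 = -4294/4891 - 41/(-8 - 41)/2060 = -4294*1/4891 - 41/(-49)*(1/2060) = -4294/4891 - 41*(-1/49)*(1/2060) = -4294/4891 + (41/49)*(1/2060) = -4294/4891 + 41/100940 = -433235829/493697540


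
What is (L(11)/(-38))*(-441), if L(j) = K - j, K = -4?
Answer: -6615/38 ≈ -174.08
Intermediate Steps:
L(j) = -4 - j
(L(11)/(-38))*(-441) = ((-4 - 1*11)/(-38))*(-441) = ((-4 - 11)*(-1/38))*(-441) = -15*(-1/38)*(-441) = (15/38)*(-441) = -6615/38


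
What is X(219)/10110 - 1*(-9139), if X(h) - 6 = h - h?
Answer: 15399216/1685 ≈ 9139.0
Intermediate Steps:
X(h) = 6 (X(h) = 6 + (h - h) = 6 + 0 = 6)
X(219)/10110 - 1*(-9139) = 6/10110 - 1*(-9139) = 6*(1/10110) + 9139 = 1/1685 + 9139 = 15399216/1685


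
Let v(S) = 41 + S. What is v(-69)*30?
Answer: -840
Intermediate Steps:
v(-69)*30 = (41 - 69)*30 = -28*30 = -840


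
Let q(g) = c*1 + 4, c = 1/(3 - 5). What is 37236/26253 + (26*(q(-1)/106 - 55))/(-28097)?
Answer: 38292116423/26062945782 ≈ 1.4692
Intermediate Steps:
c = -½ (c = 1/(-2) = -½ ≈ -0.50000)
q(g) = 7/2 (q(g) = -½*1 + 4 = -½ + 4 = 7/2)
37236/26253 + (26*(q(-1)/106 - 55))/(-28097) = 37236/26253 + (26*((7/2)/106 - 55))/(-28097) = 37236*(1/26253) + (26*((7/2)*(1/106) - 55))*(-1/28097) = 12412/8751 + (26*(7/212 - 55))*(-1/28097) = 12412/8751 + (26*(-11653/212))*(-1/28097) = 12412/8751 - 151489/106*(-1/28097) = 12412/8751 + 151489/2978282 = 38292116423/26062945782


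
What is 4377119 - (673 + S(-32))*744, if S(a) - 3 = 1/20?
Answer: 19370689/5 ≈ 3.8741e+6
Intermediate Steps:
S(a) = 61/20 (S(a) = 3 + 1/20 = 61/20)
4377119 - (673 + S(-32))*744 = 4377119 - (673 + 61/20)*744 = 4377119 - 13521*744/20 = 4377119 - 1*2514906/5 = 4377119 - 2514906/5 = 19370689/5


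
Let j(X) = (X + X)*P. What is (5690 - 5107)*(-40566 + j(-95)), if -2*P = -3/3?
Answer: -23705363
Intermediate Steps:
P = ½ (P = -(-3)/(2*3) = -½*(-1) = ½ ≈ 0.50000)
j(X) = X (j(X) = (X + X)*(½) = (2*X)*(½) = X)
(5690 - 5107)*(-40566 + j(-95)) = (5690 - 5107)*(-40566 - 95) = 583*(-40661) = -23705363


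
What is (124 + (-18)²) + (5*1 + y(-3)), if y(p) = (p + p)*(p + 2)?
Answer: 459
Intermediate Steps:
y(p) = 2*p*(2 + p) (y(p) = (2*p)*(2 + p) = 2*p*(2 + p))
(124 + (-18)²) + (5*1 + y(-3)) = (124 + (-18)²) + (5*1 + 2*(-3)*(2 - 3)) = (124 + 324) + (5 + 2*(-3)*(-1)) = 448 + (5 + 6) = 448 + 11 = 459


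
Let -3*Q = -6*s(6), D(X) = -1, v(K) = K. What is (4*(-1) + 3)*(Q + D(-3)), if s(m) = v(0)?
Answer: 1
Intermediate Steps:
s(m) = 0
Q = 0 (Q = -(-2)*0 = -⅓*0 = 0)
(4*(-1) + 3)*(Q + D(-3)) = (4*(-1) + 3)*(0 - 1) = (-4 + 3)*(-1) = -1*(-1) = 1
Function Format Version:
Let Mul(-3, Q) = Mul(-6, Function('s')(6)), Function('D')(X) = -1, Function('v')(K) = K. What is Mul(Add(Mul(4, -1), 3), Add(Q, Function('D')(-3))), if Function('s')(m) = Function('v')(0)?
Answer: 1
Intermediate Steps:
Function('s')(m) = 0
Q = 0 (Q = Mul(Rational(-1, 3), Mul(-6, 0)) = Mul(Rational(-1, 3), 0) = 0)
Mul(Add(Mul(4, -1), 3), Add(Q, Function('D')(-3))) = Mul(Add(Mul(4, -1), 3), Add(0, -1)) = Mul(Add(-4, 3), -1) = Mul(-1, -1) = 1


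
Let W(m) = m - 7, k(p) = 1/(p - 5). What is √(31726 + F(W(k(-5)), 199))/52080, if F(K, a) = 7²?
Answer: √1271/10416 ≈ 0.0034227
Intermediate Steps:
k(p) = 1/(-5 + p)
W(m) = -7 + m
F(K, a) = 49
√(31726 + F(W(k(-5)), 199))/52080 = √(31726 + 49)/52080 = √31775*(1/52080) = (5*√1271)*(1/52080) = √1271/10416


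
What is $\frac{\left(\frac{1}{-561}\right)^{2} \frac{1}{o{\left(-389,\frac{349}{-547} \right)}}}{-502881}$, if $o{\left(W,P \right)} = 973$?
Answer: $- \frac{1}{153993996498573} \approx -6.4938 \cdot 10^{-15}$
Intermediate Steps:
$\frac{\left(\frac{1}{-561}\right)^{2} \frac{1}{o{\left(-389,\frac{349}{-547} \right)}}}{-502881} = \frac{\left(\frac{1}{-561}\right)^{2} \cdot \frac{1}{973}}{-502881} = \left(- \frac{1}{561}\right)^{2} \cdot \frac{1}{973} \left(- \frac{1}{502881}\right) = \frac{1}{314721} \cdot \frac{1}{973} \left(- \frac{1}{502881}\right) = \frac{1}{306223533} \left(- \frac{1}{502881}\right) = - \frac{1}{153993996498573}$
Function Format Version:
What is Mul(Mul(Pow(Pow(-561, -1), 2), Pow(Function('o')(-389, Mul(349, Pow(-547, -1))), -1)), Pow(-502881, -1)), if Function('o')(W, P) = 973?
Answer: Rational(-1, 153993996498573) ≈ -6.4938e-15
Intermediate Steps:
Mul(Mul(Pow(Pow(-561, -1), 2), Pow(Function('o')(-389, Mul(349, Pow(-547, -1))), -1)), Pow(-502881, -1)) = Mul(Mul(Pow(Pow(-561, -1), 2), Pow(973, -1)), Pow(-502881, -1)) = Mul(Mul(Pow(Rational(-1, 561), 2), Rational(1, 973)), Rational(-1, 502881)) = Mul(Mul(Rational(1, 314721), Rational(1, 973)), Rational(-1, 502881)) = Mul(Rational(1, 306223533), Rational(-1, 502881)) = Rational(-1, 153993996498573)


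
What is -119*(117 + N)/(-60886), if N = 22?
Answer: 2363/8698 ≈ 0.27167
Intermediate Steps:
-119*(117 + N)/(-60886) = -119*(117 + 22)/(-60886) = -119*139*(-1/60886) = -16541*(-1/60886) = 2363/8698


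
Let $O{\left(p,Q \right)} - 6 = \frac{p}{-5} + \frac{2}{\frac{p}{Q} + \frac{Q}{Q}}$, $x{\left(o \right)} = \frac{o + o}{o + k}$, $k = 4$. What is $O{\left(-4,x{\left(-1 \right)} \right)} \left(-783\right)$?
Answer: $- \frac{194184}{35} \approx -5548.1$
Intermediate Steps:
$x{\left(o \right)} = \frac{2 o}{4 + o}$ ($x{\left(o \right)} = \frac{o + o}{o + 4} = \frac{2 o}{4 + o}$)
$O{\left(p,Q \right)} = 6 + \frac{2}{1 + \frac{p}{Q}} - \frac{p}{5}$ ($O{\left(p,Q \right)} = 6 + \left(\frac{p}{-5} + \frac{2}{\frac{p}{Q} + \frac{Q}{Q}}\right) = 6 + \left(p \left(- \frac{1}{5}\right) + \frac{2}{\frac{p}{Q} + 1}\right) = 6 - \left(- \frac{2}{1 + \frac{p}{Q}} + \frac{p}{5}\right) = 6 + \frac{2}{1 + \frac{p}{Q}} - \frac{p}{5}$)
$O{\left(-4,x{\left(-1 \right)} \right)} \left(-783\right) = \frac{- \left(-4\right)^{2} + 30 \left(-4\right) + 40 \cdot 2 \left(-1\right) \frac{1}{4 - 1} - 2 \left(-1\right) \frac{1}{4 - 1} \left(-4\right)}{5 \left(2 \left(-1\right) \frac{1}{4 - 1} - 4\right)} \left(-783\right) = \frac{\left(-1\right) 16 - 120 + 40 \cdot 2 \left(-1\right) \frac{1}{3} - 2 \left(-1\right) \frac{1}{3} \left(-4\right)}{5 \left(2 \left(-1\right) \frac{1}{3} - 4\right)} \left(-783\right) = \frac{-16 - 120 + 40 \cdot 2 \left(-1\right) \frac{1}{3} - 2 \left(-1\right) \frac{1}{3} \left(-4\right)}{5 \left(2 \left(-1\right) \frac{1}{3} - 4\right)} \left(-783\right) = \frac{-16 - 120 + 40 \left(- \frac{2}{3}\right) - \left(- \frac{2}{3}\right) \left(-4\right)}{5 \left(- \frac{2}{3} - 4\right)} \left(-783\right) = \frac{-16 - 120 - \frac{80}{3} - \frac{8}{3}}{5 \left(- \frac{14}{3}\right)} \left(-783\right) = \frac{1}{5} \left(- \frac{3}{14}\right) \left(- \frac{496}{3}\right) \left(-783\right) = \frac{248}{35} \left(-783\right) = - \frac{194184}{35}$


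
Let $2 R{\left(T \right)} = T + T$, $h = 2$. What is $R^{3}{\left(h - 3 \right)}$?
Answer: $-1$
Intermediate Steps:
$R{\left(T \right)} = T$ ($R{\left(T \right)} = \frac{T + T}{2} = \frac{2 T}{2} = T$)
$R^{3}{\left(h - 3 \right)} = \left(2 - 3\right)^{3} = \left(-1\right)^{3} = -1$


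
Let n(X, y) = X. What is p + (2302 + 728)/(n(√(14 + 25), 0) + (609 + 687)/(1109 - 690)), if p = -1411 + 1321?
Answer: -703472130/1722421 + 177316610*√39/1722421 ≈ 234.48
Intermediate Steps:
p = -90
p + (2302 + 728)/(n(√(14 + 25), 0) + (609 + 687)/(1109 - 690)) = -90 + (2302 + 728)/(√(14 + 25) + (609 + 687)/(1109 - 690)) = -90 + 3030/(√39 + 1296/419) = -90 + 3030/(1296/419 + √39)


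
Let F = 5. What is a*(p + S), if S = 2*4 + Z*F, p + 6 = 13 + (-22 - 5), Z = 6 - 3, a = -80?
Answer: -240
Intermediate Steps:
Z = 3
p = -20 (p = -6 + (13 + (-22 - 5)) = -6 + (13 - 27) = -6 - 14 = -20)
S = 23 (S = 2*4 + 3*5 = 8 + 15 = 23)
a*(p + S) = -80*(-20 + 23) = -80*3 = -240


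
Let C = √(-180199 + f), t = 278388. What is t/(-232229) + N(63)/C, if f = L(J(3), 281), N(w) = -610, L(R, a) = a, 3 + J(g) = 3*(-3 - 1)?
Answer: -278388/232229 + 305*I*√179918/89959 ≈ -1.1988 + 1.4381*I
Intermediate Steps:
J(g) = -15 (J(g) = -3 + 3*(-3 - 1) = -3 + 3*(-4) = -3 - 12 = -15)
f = 281
C = I*√179918 (C = √(-180199 + 281) = √(-179918) = I*√179918 ≈ 424.17*I)
t/(-232229) + N(63)/C = 278388/(-232229) - 610*(-I*√179918/179918) = 278388*(-1/232229) - (-305)*I*√179918/89959 = -278388/232229 + 305*I*√179918/89959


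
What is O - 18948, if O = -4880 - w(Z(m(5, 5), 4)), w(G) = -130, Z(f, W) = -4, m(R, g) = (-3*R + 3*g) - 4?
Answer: -23698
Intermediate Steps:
m(R, g) = -4 - 3*R + 3*g
O = -4750 (O = -4880 - 1*(-130) = -4880 + 130 = -4750)
O - 18948 = -4750 - 18948 = -23698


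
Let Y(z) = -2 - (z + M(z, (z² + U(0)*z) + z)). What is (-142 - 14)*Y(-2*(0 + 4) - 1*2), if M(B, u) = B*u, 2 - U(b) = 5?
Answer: -188448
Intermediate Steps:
U(b) = -3 (U(b) = 2 - 1*5 = 2 - 5 = -3)
Y(z) = -2 - z - z*(z² - 2*z) (Y(z) = -2 - (z + z*((z² - 3*z) + z)) = -2 - (z + z*(z² - 2*z)) = -2 + (-z - z*(z² - 2*z)) = -2 - z - z*(z² - 2*z))
(-142 - 14)*Y(-2*(0 + 4) - 1*2) = (-142 - 14)*(-2 - (-2*(0 + 4) - 1*2) - (-2*(0 + 4) - 1*2)²*(-2 + (-2*(0 + 4) - 1*2))) = -156*(-2 - (-2*4 - 2) - (-2*4 - 2)²*(-2 + (-2*4 - 2))) = -156*(-2 - (-8 - 2) - (-8 - 2)²*(-2 + (-8 - 2))) = -156*(-2 - 1*(-10) - 1*(-10)²*(-2 - 10)) = -156*(-2 + 10 - 1*100*(-12)) = -156*(-2 + 10 + 1200) = -156*1208 = -188448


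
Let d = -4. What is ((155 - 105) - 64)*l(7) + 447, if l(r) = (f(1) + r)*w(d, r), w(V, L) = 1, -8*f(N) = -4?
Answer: 342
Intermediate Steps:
f(N) = ½ (f(N) = -⅛*(-4) = ½)
l(r) = ½ + r (l(r) = (½ + r)*1 = ½ + r)
((155 - 105) - 64)*l(7) + 447 = ((155 - 105) - 64)*(½ + 7) + 447 = (50 - 64)*(15/2) + 447 = -14*15/2 + 447 = -105 + 447 = 342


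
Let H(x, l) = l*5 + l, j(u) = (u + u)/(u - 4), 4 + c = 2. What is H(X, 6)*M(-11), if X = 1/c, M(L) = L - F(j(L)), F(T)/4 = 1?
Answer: -540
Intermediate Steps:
c = -2 (c = -4 + 2 = -2)
j(u) = 2*u/(-4 + u) (j(u) = (2*u)/(-4 + u) = 2*u/(-4 + u))
F(T) = 4 (F(T) = 4*1 = 4)
M(L) = -4 + L (M(L) = L - 1*4 = L - 4 = -4 + L)
X = -½ (X = 1/(-2) = -½ ≈ -0.50000)
H(x, l) = 6*l (H(x, l) = 5*l + l = 6*l)
H(X, 6)*M(-11) = (6*6)*(-4 - 11) = 36*(-15) = -540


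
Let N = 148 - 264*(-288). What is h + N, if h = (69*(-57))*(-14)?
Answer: 131242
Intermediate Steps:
N = 76180 (N = 148 + 76032 = 76180)
h = 55062 (h = -3933*(-14) = 55062)
h + N = 55062 + 76180 = 131242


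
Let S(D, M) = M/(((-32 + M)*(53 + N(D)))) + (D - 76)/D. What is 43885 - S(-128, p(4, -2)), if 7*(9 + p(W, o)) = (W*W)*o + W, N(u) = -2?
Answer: 3222796939/73440 ≈ 43883.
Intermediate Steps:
p(W, o) = -9 + W/7 + o*W²/7 (p(W, o) = -9 + ((W*W)*o + W)/7 = -9 + (W²*o + W)/7 = -9 + (o*W² + W)/7 = -9 + (W + o*W²)/7 = -9 + (W/7 + o*W²/7) = -9 + W/7 + o*W²/7)
S(D, M) = M/(-1632 + 51*M) + (-76 + D)/D (S(D, M) = M/(((-32 + M)*(53 - 2))) + (D - 76)/D = M/(((-32 + M)*51)) + (-76 + D)/D = M/(-1632 + 51*M) + (-76 + D)/D)
43885 - S(-128, p(4, -2)) = 43885 - 4*(31008 - 969*(-9 + (⅐)*4 + (⅐)*(-2)*4²) - 408*(-128) + 13*(-128)*(-9 + (⅐)*4 + (⅐)*(-2)*4²))/(51*(-128)*(-32 + (-9 + (⅐)*4 + (⅐)*(-2)*4²))) = 43885 - 4*(-1)*(31008 - 969*(-9 + 4/7 + (⅐)*(-2)*16) + 52224 + 13*(-128)*(-9 + 4/7 + (⅐)*(-2)*16))/(51*128*(-32 + (-9 + 4/7 + (⅐)*(-2)*16))) = 43885 - 4*(-1)*(31008 - 969*(-9 + 4/7 - 32/7) + 52224 + 13*(-128)*(-9 + 4/7 - 32/7))/(51*128*(-32 + (-9 + 4/7 - 32/7))) = 43885 - 4*(-1)*(31008 - 969*(-13) + 52224 + 13*(-128)*(-13))/(51*128*(-32 - 13)) = 43885 - 4*(-1)*(31008 + 12597 + 52224 + 21632)/(51*128*(-45)) = 43885 - 4*(-1)*(-1)*117461/(51*128*45) = 43885 - 1*117461/73440 = 43885 - 117461/73440 = 3222796939/73440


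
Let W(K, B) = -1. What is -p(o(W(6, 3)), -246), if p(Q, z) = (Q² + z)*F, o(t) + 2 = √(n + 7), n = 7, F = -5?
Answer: -1140 - 20*√14 ≈ -1214.8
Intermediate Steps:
o(t) = -2 + √14 (o(t) = -2 + √(7 + 7) = -2 + √14)
p(Q, z) = -5*z - 5*Q² (p(Q, z) = (Q² + z)*(-5) = (z + Q²)*(-5) = -5*z - 5*Q²)
-p(o(W(6, 3)), -246) = -(-5*(-246) - 5*(-2 + √14)²) = -(1230 - 5*(-2 + √14)²) = -1230 + 5*(-2 + √14)²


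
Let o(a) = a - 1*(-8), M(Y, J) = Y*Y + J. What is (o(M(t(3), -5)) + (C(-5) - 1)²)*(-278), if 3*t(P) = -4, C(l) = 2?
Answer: -14456/9 ≈ -1606.2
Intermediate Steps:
t(P) = -4/3 (t(P) = (⅓)*(-4) = -4/3)
M(Y, J) = J + Y² (M(Y, J) = Y² + J = J + Y²)
o(a) = 8 + a (o(a) = a + 8 = 8 + a)
(o(M(t(3), -5)) + (C(-5) - 1)²)*(-278) = ((8 + (-5 + (-4/3)²)) + (2 - 1)²)*(-278) = ((8 + (-5 + 16/9)) + 1²)*(-278) = ((8 - 29/9) + 1)*(-278) = (43/9 + 1)*(-278) = (52/9)*(-278) = -14456/9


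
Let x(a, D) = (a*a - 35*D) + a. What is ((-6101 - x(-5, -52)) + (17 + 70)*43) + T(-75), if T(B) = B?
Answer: -4275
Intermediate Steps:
x(a, D) = a + a² - 35*D (x(a, D) = (a² - 35*D) + a = a + a² - 35*D)
((-6101 - x(-5, -52)) + (17 + 70)*43) + T(-75) = ((-6101 - (-5 + (-5)² - 35*(-52))) + (17 + 70)*43) - 75 = ((-6101 - (-5 + 25 + 1820)) + 87*43) - 75 = ((-6101 - 1*1840) + 3741) - 75 = ((-6101 - 1840) + 3741) - 75 = (-7941 + 3741) - 75 = -4200 - 75 = -4275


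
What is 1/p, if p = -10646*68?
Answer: -1/723928 ≈ -1.3814e-6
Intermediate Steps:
p = -723928
1/p = 1/(-723928) = -1/723928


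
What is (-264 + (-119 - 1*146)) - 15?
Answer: -544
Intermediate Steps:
(-264 + (-119 - 1*146)) - 15 = (-264 + (-119 - 146)) - 15 = (-264 - 265) - 15 = -529 - 15 = -544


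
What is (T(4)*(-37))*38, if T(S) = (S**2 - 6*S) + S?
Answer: 5624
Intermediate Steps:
T(S) = S**2 - 5*S
(T(4)*(-37))*38 = ((4*(-5 + 4))*(-37))*38 = ((4*(-1))*(-37))*38 = -4*(-37)*38 = 148*38 = 5624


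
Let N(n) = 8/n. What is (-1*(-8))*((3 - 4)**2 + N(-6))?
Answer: -8/3 ≈ -2.6667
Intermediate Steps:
(-1*(-8))*((3 - 4)**2 + N(-6)) = (-1*(-8))*((3 - 4)**2 + 8/(-6)) = 8*((-1)**2 + 8*(-1/6)) = 8*(1 - 4/3) = 8*(-1/3) = -8/3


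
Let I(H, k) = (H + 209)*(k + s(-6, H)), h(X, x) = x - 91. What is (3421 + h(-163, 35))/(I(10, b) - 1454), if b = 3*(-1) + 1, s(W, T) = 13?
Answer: 673/191 ≈ 3.5236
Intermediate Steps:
h(X, x) = -91 + x
b = -2 (b = -3 + 1 = -2)
I(H, k) = (13 + k)*(209 + H) (I(H, k) = (H + 209)*(k + 13) = (209 + H)*(13 + k) = (13 + k)*(209 + H))
(3421 + h(-163, 35))/(I(10, b) - 1454) = (3421 + (-91 + 35))/((2717 + 13*10 + 209*(-2) + 10*(-2)) - 1454) = (3421 - 56)/((2717 + 130 - 418 - 20) - 1454) = 3365/(2409 - 1454) = 3365/955 = 3365*(1/955) = 673/191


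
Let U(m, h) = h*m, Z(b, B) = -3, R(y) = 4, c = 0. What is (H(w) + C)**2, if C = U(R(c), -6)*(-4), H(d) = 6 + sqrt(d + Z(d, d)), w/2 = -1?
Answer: (102 + I*sqrt(5))**2 ≈ 10399.0 + 456.16*I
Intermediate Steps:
w = -2 (w = 2*(-1) = -2)
H(d) = 6 + sqrt(-3 + d) (H(d) = 6 + sqrt(d - 3) = 6 + sqrt(-3 + d))
C = 96 (C = -6*4*(-4) = -24*(-4) = 96)
(H(w) + C)**2 = ((6 + sqrt(-3 - 2)) + 96)**2 = ((6 + sqrt(-5)) + 96)**2 = ((6 + I*sqrt(5)) + 96)**2 = (102 + I*sqrt(5))**2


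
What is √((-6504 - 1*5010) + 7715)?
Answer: I*√3799 ≈ 61.636*I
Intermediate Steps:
√((-6504 - 1*5010) + 7715) = √((-6504 - 5010) + 7715) = √(-11514 + 7715) = √(-3799) = I*√3799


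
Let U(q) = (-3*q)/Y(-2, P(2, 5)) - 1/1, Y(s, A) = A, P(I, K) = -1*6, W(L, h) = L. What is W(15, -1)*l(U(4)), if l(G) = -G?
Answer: -15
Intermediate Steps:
P(I, K) = -6
U(q) = -1 + q/2 (U(q) = -3*q/(-6) - 1/1 = -3*q*(-⅙) - 1*1 = q/2 - 1 = -1 + q/2)
W(15, -1)*l(U(4)) = 15*(-(-1 + (½)*4)) = 15*(-(-1 + 2)) = 15*(-1*1) = 15*(-1) = -15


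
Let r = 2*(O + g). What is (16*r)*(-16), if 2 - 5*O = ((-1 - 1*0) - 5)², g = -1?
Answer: 19968/5 ≈ 3993.6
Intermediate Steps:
O = -34/5 (O = ⅖ - ((-1 - 1*0) - 5)²/5 = ⅖ - ((-1 + 0) - 5)²/5 = ⅖ - (-1 - 5)²/5 = ⅖ - ⅕*(-6)² = ⅖ - ⅕*36 = ⅖ - 36/5 = -34/5 ≈ -6.8000)
r = -78/5 (r = 2*(-34/5 - 1) = 2*(-39/5) = -78/5 ≈ -15.600)
(16*r)*(-16) = (16*(-78/5))*(-16) = -1248/5*(-16) = 19968/5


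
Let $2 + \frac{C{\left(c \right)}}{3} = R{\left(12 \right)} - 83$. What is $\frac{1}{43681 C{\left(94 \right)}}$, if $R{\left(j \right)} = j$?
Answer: $- \frac{1}{9566139} \approx -1.0454 \cdot 10^{-7}$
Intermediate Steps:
$C{\left(c \right)} = -219$ ($C{\left(c \right)} = -6 + 3 \left(12 - 83\right) = -6 + 3 \left(-71\right) = -6 - 213 = -219$)
$\frac{1}{43681 C{\left(94 \right)}} = \frac{1}{43681 \left(-219\right)} = \frac{1}{43681} \left(- \frac{1}{219}\right) = - \frac{1}{9566139}$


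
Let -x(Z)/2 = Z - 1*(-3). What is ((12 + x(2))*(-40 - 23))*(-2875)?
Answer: 362250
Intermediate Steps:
x(Z) = -6 - 2*Z (x(Z) = -2*(Z - 1*(-3)) = -2*(Z + 3) = -2*(3 + Z) = -6 - 2*Z)
((12 + x(2))*(-40 - 23))*(-2875) = ((12 + (-6 - 2*2))*(-40 - 23))*(-2875) = ((12 + (-6 - 4))*(-63))*(-2875) = ((12 - 10)*(-63))*(-2875) = (2*(-63))*(-2875) = -126*(-2875) = 362250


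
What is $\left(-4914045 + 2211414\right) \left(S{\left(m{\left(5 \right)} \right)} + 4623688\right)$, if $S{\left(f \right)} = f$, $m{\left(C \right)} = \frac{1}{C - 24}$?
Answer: $- \frac{237426325236801}{19} \approx -1.2496 \cdot 10^{13}$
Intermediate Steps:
$m{\left(C \right)} = \frac{1}{-24 + C}$
$\left(-4914045 + 2211414\right) \left(S{\left(m{\left(5 \right)} \right)} + 4623688\right) = \left(-4914045 + 2211414\right) \left(\frac{1}{-24 + 5} + 4623688\right) = - 2702631 \left(\frac{1}{-19} + 4623688\right) = - 2702631 \left(- \frac{1}{19} + 4623688\right) = \left(-2702631\right) \frac{87850071}{19} = - \frac{237426325236801}{19}$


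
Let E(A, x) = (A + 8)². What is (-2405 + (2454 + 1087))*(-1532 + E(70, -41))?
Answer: 5171072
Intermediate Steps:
E(A, x) = (8 + A)²
(-2405 + (2454 + 1087))*(-1532 + E(70, -41)) = (-2405 + (2454 + 1087))*(-1532 + (8 + 70)²) = (-2405 + 3541)*(-1532 + 78²) = 1136*(-1532 + 6084) = 1136*4552 = 5171072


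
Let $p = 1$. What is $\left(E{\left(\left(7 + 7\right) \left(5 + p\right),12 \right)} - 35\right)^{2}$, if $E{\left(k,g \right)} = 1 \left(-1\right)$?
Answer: $1296$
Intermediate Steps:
$E{\left(k,g \right)} = -1$
$\left(E{\left(\left(7 + 7\right) \left(5 + p\right),12 \right)} - 35\right)^{2} = \left(-1 - 35\right)^{2} = \left(-36\right)^{2} = 1296$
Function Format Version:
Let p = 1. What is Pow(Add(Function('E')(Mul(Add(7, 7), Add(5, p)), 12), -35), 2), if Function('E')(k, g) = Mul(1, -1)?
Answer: 1296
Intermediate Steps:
Function('E')(k, g) = -1
Pow(Add(Function('E')(Mul(Add(7, 7), Add(5, p)), 12), -35), 2) = Pow(Add(-1, -35), 2) = Pow(-36, 2) = 1296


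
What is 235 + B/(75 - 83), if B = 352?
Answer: 191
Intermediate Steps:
235 + B/(75 - 83) = 235 + 352/(75 - 83) = 235 + 352/(-8) = 235 + 352*(-1/8) = 235 - 44 = 191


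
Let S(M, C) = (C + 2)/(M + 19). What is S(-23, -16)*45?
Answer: 315/2 ≈ 157.50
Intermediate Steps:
S(M, C) = (2 + C)/(19 + M)
S(-23, -16)*45 = ((2 - 16)/(19 - 23))*45 = (-14/(-4))*45 = -1/4*(-14)*45 = (7/2)*45 = 315/2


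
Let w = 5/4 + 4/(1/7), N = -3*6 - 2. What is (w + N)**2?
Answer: 1369/16 ≈ 85.563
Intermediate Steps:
N = -20 (N = -18 - 2 = -20)
w = 117/4 (w = 5*(1/4) + 4/(1/7) = 5/4 + 4*7 = 5/4 + 28 = 117/4 ≈ 29.250)
(w + N)**2 = (117/4 - 20)**2 = (37/4)**2 = 1369/16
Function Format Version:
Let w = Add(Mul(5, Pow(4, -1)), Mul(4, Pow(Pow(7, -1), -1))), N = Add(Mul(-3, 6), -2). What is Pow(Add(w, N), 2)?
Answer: Rational(1369, 16) ≈ 85.563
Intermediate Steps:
N = -20 (N = Add(-18, -2) = -20)
w = Rational(117, 4) (w = Add(Mul(5, Rational(1, 4)), Mul(4, Pow(Rational(1, 7), -1))) = Add(Rational(5, 4), Mul(4, 7)) = Add(Rational(5, 4), 28) = Rational(117, 4) ≈ 29.250)
Pow(Add(w, N), 2) = Pow(Add(Rational(117, 4), -20), 2) = Pow(Rational(37, 4), 2) = Rational(1369, 16)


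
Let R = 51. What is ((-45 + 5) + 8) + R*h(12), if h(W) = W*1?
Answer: 580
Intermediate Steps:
h(W) = W
((-45 + 5) + 8) + R*h(12) = ((-45 + 5) + 8) + 51*12 = (-40 + 8) + 612 = -32 + 612 = 580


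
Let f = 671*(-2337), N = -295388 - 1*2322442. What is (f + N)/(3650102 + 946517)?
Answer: -4185957/4596619 ≈ -0.91066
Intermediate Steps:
N = -2617830 (N = -295388 - 2322442 = -2617830)
f = -1568127
(f + N)/(3650102 + 946517) = (-1568127 - 2617830)/(3650102 + 946517) = -4185957/4596619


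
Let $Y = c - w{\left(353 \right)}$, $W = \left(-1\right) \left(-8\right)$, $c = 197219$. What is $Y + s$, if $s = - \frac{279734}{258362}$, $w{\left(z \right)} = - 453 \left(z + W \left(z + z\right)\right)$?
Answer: $\frac{28973021905}{9937} \approx 2.9157 \cdot 10^{6}$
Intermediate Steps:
$W = 8$
$w{\left(z \right)} = - 7701 z$ ($w{\left(z \right)} = - 453 \left(z + 8 \left(z + z\right)\right) = - 453 \left(z + 8 \cdot 2 z\right) = - 453 \left(z + 16 z\right) = - 453 \cdot 17 z = - 7701 z$)
$Y = 2915672$ ($Y = 197219 - \left(-7701\right) 353 = 197219 - -2718453 = 197219 + 2718453 = 2915672$)
$s = - \frac{10759}{9937}$ ($s = \left(-279734\right) \frac{1}{258362} = - \frac{10759}{9937} \approx -1.0827$)
$Y + s = 2915672 - \frac{10759}{9937} = \frac{28973021905}{9937}$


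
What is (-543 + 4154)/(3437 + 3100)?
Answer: 3611/6537 ≈ 0.55239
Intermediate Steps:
(-543 + 4154)/(3437 + 3100) = 3611/6537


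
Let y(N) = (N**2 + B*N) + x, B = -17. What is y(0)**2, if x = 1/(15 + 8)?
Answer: 1/529 ≈ 0.0018904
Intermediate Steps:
x = 1/23 ≈ 0.043478
y(N) = 1/23 + N**2 - 17*N (y(N) = (N**2 - 17*N) + 1/23 = 1/23 + N**2 - 17*N)
y(0)**2 = (1/23 + 0**2 - 17*0)**2 = (1/23 + 0 + 0)**2 = (1/23)**2 = 1/529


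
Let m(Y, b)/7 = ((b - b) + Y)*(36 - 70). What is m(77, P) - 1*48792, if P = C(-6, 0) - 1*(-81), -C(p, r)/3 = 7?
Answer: -67118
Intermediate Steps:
C(p, r) = -21 (C(p, r) = -3*7 = -21)
P = 60 (P = -21 - 1*(-81) = -21 + 81 = 60)
m(Y, b) = -238*Y (m(Y, b) = 7*(((b - b) + Y)*(36 - 70)) = 7*((0 + Y)*(-34)) = 7*(Y*(-34)) = 7*(-34*Y) = -238*Y)
m(77, P) - 1*48792 = -238*77 - 1*48792 = -18326 - 48792 = -67118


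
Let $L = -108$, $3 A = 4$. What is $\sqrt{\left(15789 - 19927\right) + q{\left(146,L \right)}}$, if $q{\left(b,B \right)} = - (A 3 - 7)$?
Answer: $i \sqrt{4135} \approx 64.304 i$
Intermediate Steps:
$A = \frac{4}{3}$ ($A = \frac{1}{3} \cdot 4 = \frac{4}{3} \approx 1.3333$)
$q{\left(b,B \right)} = 3$ ($q{\left(b,B \right)} = - (\frac{4}{3} \cdot 3 - 7) = - (4 - 7) = \left(-1\right) \left(-3\right) = 3$)
$\sqrt{\left(15789 - 19927\right) + q{\left(146,L \right)}} = \sqrt{\left(15789 - 19927\right) + 3} = \sqrt{-4138 + 3} = \sqrt{-4135} = i \sqrt{4135}$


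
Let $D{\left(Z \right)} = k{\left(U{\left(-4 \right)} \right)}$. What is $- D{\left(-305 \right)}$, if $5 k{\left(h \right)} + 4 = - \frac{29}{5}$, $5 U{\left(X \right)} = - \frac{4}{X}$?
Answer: $\frac{49}{25} \approx 1.96$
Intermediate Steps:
$U{\left(X \right)} = - \frac{4}{5 X}$ ($U{\left(X \right)} = \frac{\left(-4\right) \frac{1}{X}}{5} = - \frac{4}{5 X}$)
$k{\left(h \right)} = - \frac{49}{25}$ ($k{\left(h \right)} = - \frac{4}{5} + \frac{\left(-29\right) \frac{1}{5}}{5} = - \frac{4}{5} + \frac{1}{5} \left(- \frac{29}{5}\right) = - \frac{4}{5} - \frac{29}{25} = - \frac{49}{25}$)
$D{\left(Z \right)} = - \frac{49}{25}$
$- D{\left(-305 \right)} = \left(-1\right) \left(- \frac{49}{25}\right) = \frac{49}{25}$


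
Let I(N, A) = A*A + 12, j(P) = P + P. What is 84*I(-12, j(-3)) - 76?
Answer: 3956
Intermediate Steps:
j(P) = 2*P
I(N, A) = 12 + A**2 (I(N, A) = A**2 + 12 = 12 + A**2)
84*I(-12, j(-3)) - 76 = 84*(12 + (2*(-3))**2) - 76 = 84*(12 + (-6)**2) - 76 = 84*(12 + 36) - 76 = 84*48 - 76 = 4032 - 76 = 3956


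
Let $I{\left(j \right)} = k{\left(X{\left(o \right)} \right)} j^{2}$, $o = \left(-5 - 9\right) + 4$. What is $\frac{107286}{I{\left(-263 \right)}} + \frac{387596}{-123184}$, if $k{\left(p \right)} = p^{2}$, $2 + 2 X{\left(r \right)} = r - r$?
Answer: $- \frac{3398427275}{2130128524} \approx -1.5954$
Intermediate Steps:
$o = -10$ ($o = \left(-5 - 9\right) + 4 = -14 + 4 = -10$)
$X{\left(r \right)} = -1$ ($X{\left(r \right)} = -1 + \frac{r - r}{2} = -1 + \frac{1}{2} \cdot 0 = -1 + 0 = -1$)
$I{\left(j \right)} = j^{2}$ ($I{\left(j \right)} = \left(-1\right)^{2} j^{2} = 1 j^{2} = j^{2}$)
$\frac{107286}{I{\left(-263 \right)}} + \frac{387596}{-123184} = \frac{107286}{\left(-263\right)^{2}} + \frac{387596}{-123184} = \frac{107286}{69169} + 387596 \left(- \frac{1}{123184}\right) = 107286 \cdot \frac{1}{69169} - \frac{96899}{30796} = \frac{107286}{69169} - \frac{96899}{30796} = - \frac{3398427275}{2130128524}$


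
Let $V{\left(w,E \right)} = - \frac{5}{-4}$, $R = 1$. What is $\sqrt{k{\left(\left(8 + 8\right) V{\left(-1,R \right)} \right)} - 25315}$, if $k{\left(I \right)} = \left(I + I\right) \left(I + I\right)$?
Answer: $3 i \sqrt{2635} \approx 154.0 i$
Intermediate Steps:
$V{\left(w,E \right)} = \frac{5}{4}$ ($V{\left(w,E \right)} = \left(-5\right) \left(- \frac{1}{4}\right) = \frac{5}{4}$)
$k{\left(I \right)} = 4 I^{2}$ ($k{\left(I \right)} = 2 I 2 I = 4 I^{2}$)
$\sqrt{k{\left(\left(8 + 8\right) V{\left(-1,R \right)} \right)} - 25315} = \sqrt{4 \left(\left(8 + 8\right) \frac{5}{4}\right)^{2} - 25315} = \sqrt{4 \left(16 \cdot \frac{5}{4}\right)^{2} - 25315} = \sqrt{4 \cdot 20^{2} - 25315} = \sqrt{4 \cdot 400 - 25315} = \sqrt{1600 - 25315} = \sqrt{-23715} = 3 i \sqrt{2635}$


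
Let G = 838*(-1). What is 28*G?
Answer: -23464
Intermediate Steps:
G = -838
28*G = 28*(-838) = -23464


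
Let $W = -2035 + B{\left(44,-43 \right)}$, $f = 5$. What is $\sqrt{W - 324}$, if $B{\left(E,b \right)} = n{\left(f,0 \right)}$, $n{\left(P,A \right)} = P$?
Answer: $i \sqrt{2354} \approx 48.518 i$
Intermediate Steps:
$B{\left(E,b \right)} = 5$
$W = -2030$ ($W = -2035 + 5 = -2030$)
$\sqrt{W - 324} = \sqrt{-2030 - 324} = \sqrt{-2354} = i \sqrt{2354}$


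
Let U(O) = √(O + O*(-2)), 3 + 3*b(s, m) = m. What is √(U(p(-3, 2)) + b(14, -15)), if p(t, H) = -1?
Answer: I*√5 ≈ 2.2361*I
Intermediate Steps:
b(s, m) = -1 + m/3
U(O) = √(-O) (U(O) = √(O - 2*O) = √(-O))
√(U(p(-3, 2)) + b(14, -15)) = √(√(-1*(-1)) + (-1 + (⅓)*(-15))) = √(√1 + (-1 - 5)) = √(1 - 6) = √(-5) = I*√5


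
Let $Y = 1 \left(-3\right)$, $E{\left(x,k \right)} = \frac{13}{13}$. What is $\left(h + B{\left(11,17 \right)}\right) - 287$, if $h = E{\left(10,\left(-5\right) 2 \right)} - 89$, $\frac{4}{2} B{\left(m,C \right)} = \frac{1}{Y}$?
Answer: $- \frac{2251}{6} \approx -375.17$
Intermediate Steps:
$E{\left(x,k \right)} = 1$ ($E{\left(x,k \right)} = 13 \cdot \frac{1}{13} = 1$)
$Y = -3$
$B{\left(m,C \right)} = - \frac{1}{6}$ ($B{\left(m,C \right)} = \frac{1}{2 \left(-3\right)} = \frac{1}{2} \left(- \frac{1}{3}\right) = - \frac{1}{6}$)
$h = -88$ ($h = 1 - 89 = -88$)
$\left(h + B{\left(11,17 \right)}\right) - 287 = \left(-88 - \frac{1}{6}\right) - 287 = - \frac{529}{6} - 287 = - \frac{2251}{6}$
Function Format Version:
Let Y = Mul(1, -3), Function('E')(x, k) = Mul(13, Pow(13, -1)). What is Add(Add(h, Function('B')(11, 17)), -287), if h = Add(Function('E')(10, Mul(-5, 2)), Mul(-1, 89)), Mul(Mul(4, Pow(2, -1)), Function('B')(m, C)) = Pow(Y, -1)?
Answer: Rational(-2251, 6) ≈ -375.17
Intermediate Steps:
Function('E')(x, k) = 1 (Function('E')(x, k) = Mul(13, Rational(1, 13)) = 1)
Y = -3
Function('B')(m, C) = Rational(-1, 6) (Function('B')(m, C) = Mul(Rational(1, 2), Pow(-3, -1)) = Mul(Rational(1, 2), Rational(-1, 3)) = Rational(-1, 6))
h = -88 (h = Add(1, Mul(-1, 89)) = Add(1, -89) = -88)
Add(Add(h, Function('B')(11, 17)), -287) = Add(Add(-88, Rational(-1, 6)), -287) = Add(Rational(-529, 6), -287) = Rational(-2251, 6)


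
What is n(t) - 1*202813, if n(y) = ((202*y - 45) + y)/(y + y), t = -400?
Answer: -32433831/160 ≈ -2.0271e+5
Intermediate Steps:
n(y) = (-45 + 203*y)/(2*y) (n(y) = ((-45 + 202*y) + y)/((2*y)) = (-45 + 203*y)*(1/(2*y)) = (-45 + 203*y)/(2*y))
n(t) - 1*202813 = (1/2)*(-45 + 203*(-400))/(-400) - 1*202813 = (1/2)*(-1/400)*(-45 - 81200) - 202813 = (1/2)*(-1/400)*(-81245) - 202813 = 16249/160 - 202813 = -32433831/160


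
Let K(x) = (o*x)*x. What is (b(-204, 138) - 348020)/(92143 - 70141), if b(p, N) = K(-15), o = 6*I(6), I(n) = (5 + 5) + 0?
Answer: -167260/11001 ≈ -15.204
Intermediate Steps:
I(n) = 10 (I(n) = 10 + 0 = 10)
o = 60 (o = 6*10 = 60)
K(x) = 60*x**2 (K(x) = (60*x)*x = 60*x**2)
b(p, N) = 13500 (b(p, N) = 60*(-15)**2 = 60*225 = 13500)
(b(-204, 138) - 348020)/(92143 - 70141) = (13500 - 348020)/(92143 - 70141) = -334520/22002 = -334520*1/22002 = -167260/11001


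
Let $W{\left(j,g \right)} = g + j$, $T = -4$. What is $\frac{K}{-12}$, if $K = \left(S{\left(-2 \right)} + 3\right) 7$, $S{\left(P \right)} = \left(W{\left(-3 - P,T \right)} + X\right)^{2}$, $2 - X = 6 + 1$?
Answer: $- \frac{721}{12} \approx -60.083$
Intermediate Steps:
$X = -5$ ($X = 2 - \left(6 + 1\right) = 2 - 7 = -5$)
$S{\left(P \right)} = \left(-12 - P\right)^{2}$ ($S{\left(P \right)} = \left(\left(-4 - \left(3 + P\right)\right) - 5\right)^{2} = \left(\left(-7 - P\right) - 5\right)^{2} = \left(-12 - P\right)^{2}$)
$K = 721$ ($K = \left(\left(12 - 2\right)^{2} + 3\right) 7 = \left(10^{2} + 3\right) 7 = \left(100 + 3\right) 7 = 103 \cdot 7 = 721$)
$\frac{K}{-12} = \frac{721}{-12} = 721 \left(- \frac{1}{12}\right) = - \frac{721}{12}$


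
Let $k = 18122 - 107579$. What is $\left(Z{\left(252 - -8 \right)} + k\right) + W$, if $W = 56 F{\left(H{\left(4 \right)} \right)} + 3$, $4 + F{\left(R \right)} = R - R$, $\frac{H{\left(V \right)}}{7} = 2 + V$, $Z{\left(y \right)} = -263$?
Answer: $-89941$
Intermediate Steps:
$k = -89457$
$H{\left(V \right)} = 14 + 7 V$ ($H{\left(V \right)} = 7 \left(2 + V\right) = 14 + 7 V$)
$F{\left(R \right)} = -4$ ($F{\left(R \right)} = -4 + \left(R - R\right) = -4 + 0 = -4$)
$W = -221$ ($W = 56 \left(-4\right) + 3 = -224 + 3 = -221$)
$\left(Z{\left(252 - -8 \right)} + k\right) + W = \left(-263 - 89457\right) - 221 = -89720 - 221 = -89941$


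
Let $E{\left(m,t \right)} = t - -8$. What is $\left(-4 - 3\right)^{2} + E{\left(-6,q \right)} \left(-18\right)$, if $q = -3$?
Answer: $-41$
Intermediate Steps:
$E{\left(m,t \right)} = 8 + t$ ($E{\left(m,t \right)} = t + 8 = 8 + t$)
$\left(-4 - 3\right)^{2} + E{\left(-6,q \right)} \left(-18\right) = \left(-4 - 3\right)^{2} + \left(8 - 3\right) \left(-18\right) = \left(-7\right)^{2} + 5 \left(-18\right) = 49 - 90 = -41$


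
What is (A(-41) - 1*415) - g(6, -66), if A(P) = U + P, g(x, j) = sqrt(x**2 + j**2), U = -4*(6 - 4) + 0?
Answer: -464 - 6*sqrt(122) ≈ -530.27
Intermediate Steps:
U = -8 (U = -4*2 + 0 = -8 + 0 = -8)
g(x, j) = sqrt(j**2 + x**2)
A(P) = -8 + P
(A(-41) - 1*415) - g(6, -66) = ((-8 - 41) - 1*415) - sqrt((-66)**2 + 6**2) = (-49 - 415) - sqrt(4356 + 36) = -464 - sqrt(4392) = -464 - 6*sqrt(122)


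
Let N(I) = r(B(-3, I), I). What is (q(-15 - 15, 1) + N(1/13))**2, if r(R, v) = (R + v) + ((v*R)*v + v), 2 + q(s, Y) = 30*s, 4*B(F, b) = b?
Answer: 15702412741129/19307236 ≈ 8.1329e+5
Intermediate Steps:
B(F, b) = b/4
q(s, Y) = -2 + 30*s
r(R, v) = R + 2*v + R*v**2 (r(R, v) = (R + v) + ((R*v)*v + v) = (R + v) + (R*v**2 + v) = (R + v) + (v + R*v**2) = R + 2*v + R*v**2)
N(I) = I**3/4 + 9*I/4 (N(I) = I/4 + 2*I + (I/4)*I**2 = I/4 + 2*I + I**3/4 = I**3/4 + 9*I/4)
(q(-15 - 15, 1) + N(1/13))**2 = ((-2 + 30*(-15 - 15)) + (1/4)*(9 + (1/13)**2)/13)**2 = ((-2 + 30*(-30)) + (1/4)*(1/13)*(9 + (1/13)**2))**2 = ((-2 - 900) + (1/4)*(1/13)*(9 + 1/169))**2 = (-902 + (1/4)*(1/13)*(1522/169))**2 = (-902 + 761/4394)**2 = (-3962627/4394)**2 = 15702412741129/19307236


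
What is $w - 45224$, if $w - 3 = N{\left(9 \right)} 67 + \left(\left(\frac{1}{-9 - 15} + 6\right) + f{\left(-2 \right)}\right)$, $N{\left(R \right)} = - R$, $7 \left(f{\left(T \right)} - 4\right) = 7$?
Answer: $- \frac{1099513}{24} \approx -45813.0$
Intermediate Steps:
$f{\left(T \right)} = 5$ ($f{\left(T \right)} = 4 + \frac{1}{7} \cdot 7 = 4 + 1 = 5$)
$w = - \frac{14137}{24}$ ($w = 3 + \left(\left(-1\right) 9 \cdot 67 + \left(\left(\frac{1}{-9 - 15} + 6\right) + 5\right)\right) = 3 + \left(\left(-9\right) 67 + \left(\left(\frac{1}{-24} + 6\right) + 5\right)\right) = 3 + \left(-603 + \left(\left(- \frac{1}{24} + 6\right) + 5\right)\right) = 3 + \left(-603 + \left(\frac{143}{24} + 5\right)\right) = 3 + \left(-603 + \frac{263}{24}\right) = 3 - \frac{14209}{24} = - \frac{14137}{24} \approx -589.04$)
$w - 45224 = - \frac{14137}{24} - 45224 = - \frac{1099513}{24}$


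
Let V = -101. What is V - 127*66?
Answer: -8483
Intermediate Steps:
V - 127*66 = -101 - 127*66 = -101 - 8382 = -8483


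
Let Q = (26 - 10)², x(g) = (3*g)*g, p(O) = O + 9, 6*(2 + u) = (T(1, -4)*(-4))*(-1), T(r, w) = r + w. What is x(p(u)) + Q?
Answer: 331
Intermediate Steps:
u = -4 (u = -2 + (((1 - 4)*(-4))*(-1))/6 = -2 + (-3*(-4)*(-1))/6 = -2 + (12*(-1))/6 = -2 + (⅙)*(-12) = -2 - 2 = -4)
p(O) = 9 + O
x(g) = 3*g²
Q = 256 (Q = 16² = 256)
x(p(u)) + Q = 3*(9 - 4)² + 256 = 3*5² + 256 = 3*25 + 256 = 75 + 256 = 331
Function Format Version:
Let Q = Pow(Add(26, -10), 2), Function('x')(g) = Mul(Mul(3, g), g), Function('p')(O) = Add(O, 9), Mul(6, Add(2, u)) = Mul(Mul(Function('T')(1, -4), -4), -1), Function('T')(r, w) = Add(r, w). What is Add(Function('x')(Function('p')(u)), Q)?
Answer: 331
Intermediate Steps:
u = -4 (u = Add(-2, Mul(Rational(1, 6), Mul(Mul(Add(1, -4), -4), -1))) = Add(-2, Mul(Rational(1, 6), Mul(Mul(-3, -4), -1))) = Add(-2, Mul(Rational(1, 6), Mul(12, -1))) = Add(-2, Mul(Rational(1, 6), -12)) = Add(-2, -2) = -4)
Function('p')(O) = Add(9, O)
Function('x')(g) = Mul(3, Pow(g, 2))
Q = 256 (Q = Pow(16, 2) = 256)
Add(Function('x')(Function('p')(u)), Q) = Add(Mul(3, Pow(Add(9, -4), 2)), 256) = Add(Mul(3, Pow(5, 2)), 256) = Add(Mul(3, 25), 256) = Add(75, 256) = 331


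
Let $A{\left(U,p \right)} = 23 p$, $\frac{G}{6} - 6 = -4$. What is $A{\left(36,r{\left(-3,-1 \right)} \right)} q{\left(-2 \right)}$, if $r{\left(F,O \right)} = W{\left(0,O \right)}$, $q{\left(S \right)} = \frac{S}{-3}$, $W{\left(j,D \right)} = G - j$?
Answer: $184$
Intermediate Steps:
$G = 12$ ($G = 36 + 6 \left(-4\right) = 36 - 24 = 12$)
$W{\left(j,D \right)} = 12 - j$
$q{\left(S \right)} = - \frac{S}{3}$ ($q{\left(S \right)} = S \left(- \frac{1}{3}\right) = - \frac{S}{3}$)
$r{\left(F,O \right)} = 12$ ($r{\left(F,O \right)} = 12 - 0 = 12 + 0 = 12$)
$A{\left(36,r{\left(-3,-1 \right)} \right)} q{\left(-2 \right)} = 23 \cdot 12 \left(\left(- \frac{1}{3}\right) \left(-2\right)\right) = 276 \cdot \frac{2}{3} = 184$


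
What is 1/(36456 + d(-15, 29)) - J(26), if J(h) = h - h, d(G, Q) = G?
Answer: 1/36441 ≈ 2.7442e-5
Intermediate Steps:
J(h) = 0
1/(36456 + d(-15, 29)) - J(26) = 1/(36456 - 15) - 1*0 = 1/36441 + 0 = 1/36441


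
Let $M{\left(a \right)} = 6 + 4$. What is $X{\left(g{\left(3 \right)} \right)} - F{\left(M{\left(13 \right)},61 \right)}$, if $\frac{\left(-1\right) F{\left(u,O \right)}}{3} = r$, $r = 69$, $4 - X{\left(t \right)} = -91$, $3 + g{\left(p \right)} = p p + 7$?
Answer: $302$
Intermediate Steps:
$g{\left(p \right)} = 4 + p^{2}$ ($g{\left(p \right)} = -3 + \left(p p + 7\right) = -3 + \left(p^{2} + 7\right) = -3 + \left(7 + p^{2}\right) = 4 + p^{2}$)
$M{\left(a \right)} = 10$
$X{\left(t \right)} = 95$ ($X{\left(t \right)} = 4 - -91 = 4 + 91 = 95$)
$F{\left(u,O \right)} = -207$ ($F{\left(u,O \right)} = \left(-3\right) 69 = -207$)
$X{\left(g{\left(3 \right)} \right)} - F{\left(M{\left(13 \right)},61 \right)} = 95 - -207 = 95 + 207 = 302$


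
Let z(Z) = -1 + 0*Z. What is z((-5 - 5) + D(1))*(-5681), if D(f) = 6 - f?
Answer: 5681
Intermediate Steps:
z(Z) = -1 (z(Z) = -1 + 0 = -1)
z((-5 - 5) + D(1))*(-5681) = -1*(-5681) = 5681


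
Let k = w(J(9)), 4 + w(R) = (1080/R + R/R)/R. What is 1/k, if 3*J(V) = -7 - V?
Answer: 32/1081 ≈ 0.029602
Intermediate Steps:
J(V) = -7/3 - V/3 (J(V) = (-7 - V)/3 = -7/3 - V/3)
w(R) = -4 + (1 + 1080/R)/R (w(R) = -4 + (1080/R + R/R)/R = -4 + (1080/R + 1)/R = -4 + (1 + 1080/R)/R)
k = 1081/32 (k = -4 + 1/(-7/3 - 1/3*9) + 1080/(-7/3 - 1/3*9)**2 = -4 + 1/(-7/3 - 3) + 1080/(-7/3 - 3)**2 = -4 + 1/(-16/3) + 1080/(-16/3)**2 = -4 - 3/16 + 1080*(9/256) = -4 - 3/16 + 1215/32 = 1081/32 ≈ 33.781)
1/k = 1/(1081/32) = 32/1081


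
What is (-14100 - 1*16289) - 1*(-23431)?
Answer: -6958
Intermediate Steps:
(-14100 - 1*16289) - 1*(-23431) = (-14100 - 16289) + 23431 = -30389 + 23431 = -6958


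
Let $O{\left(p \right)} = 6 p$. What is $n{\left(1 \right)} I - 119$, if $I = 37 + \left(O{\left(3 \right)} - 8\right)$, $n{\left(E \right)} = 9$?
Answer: $304$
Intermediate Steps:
$I = 47$ ($I = 37 + \left(6 \cdot 3 - 8\right) = 37 + \left(18 - 8\right) = 37 + 10 = 47$)
$n{\left(1 \right)} I - 119 = 9 \cdot 47 - 119 = 423 - 119 = 304$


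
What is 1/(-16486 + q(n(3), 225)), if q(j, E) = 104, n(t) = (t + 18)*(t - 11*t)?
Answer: -1/16382 ≈ -6.1043e-5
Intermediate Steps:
n(t) = -10*t*(18 + t) (n(t) = (18 + t)*(-10*t) = -10*t*(18 + t))
1/(-16486 + q(n(3), 225)) = 1/(-16486 + 104) = 1/(-16382) = -1/16382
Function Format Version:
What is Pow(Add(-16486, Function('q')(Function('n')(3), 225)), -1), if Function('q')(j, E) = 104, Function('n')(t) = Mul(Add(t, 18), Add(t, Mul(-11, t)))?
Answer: Rational(-1, 16382) ≈ -6.1043e-5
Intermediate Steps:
Function('n')(t) = Mul(-10, t, Add(18, t)) (Function('n')(t) = Mul(Add(18, t), Mul(-10, t)) = Mul(-10, t, Add(18, t)))
Pow(Add(-16486, Function('q')(Function('n')(3), 225)), -1) = Pow(Add(-16486, 104), -1) = Pow(-16382, -1) = Rational(-1, 16382)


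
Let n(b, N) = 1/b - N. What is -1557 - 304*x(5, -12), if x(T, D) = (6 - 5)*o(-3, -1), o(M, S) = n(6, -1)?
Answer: -5735/3 ≈ -1911.7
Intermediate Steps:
n(b, N) = 1/b - N
o(M, S) = 7/6 (o(M, S) = 1/6 - 1*(-1) = ⅙ + 1 = 7/6)
x(T, D) = 7/6 (x(T, D) = (6 - 5)*(7/6) = 1*(7/6) = 7/6)
-1557 - 304*x(5, -12) = -1557 - 304*7/6 = -1557 - 1064/3 = -5735/3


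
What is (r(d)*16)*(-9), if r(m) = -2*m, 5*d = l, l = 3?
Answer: 864/5 ≈ 172.80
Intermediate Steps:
d = ⅗ (d = (⅕)*3 = ⅗ ≈ 0.60000)
(r(d)*16)*(-9) = (-2*⅗*16)*(-9) = -6/5*16*(-9) = -96/5*(-9) = 864/5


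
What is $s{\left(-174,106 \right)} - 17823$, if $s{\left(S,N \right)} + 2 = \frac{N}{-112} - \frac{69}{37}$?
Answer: $- \frac{36939225}{2072} \approx -17828.0$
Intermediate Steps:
$s{\left(S,N \right)} = - \frac{143}{37} - \frac{N}{112}$ ($s{\left(S,N \right)} = -2 + \left(\frac{N}{-112} - \frac{69}{37}\right) = -2 + \left(N \left(- \frac{1}{112}\right) - \frac{69}{37}\right) = -2 - \left(\frac{69}{37} + \frac{N}{112}\right) = - \frac{143}{37} - \frac{N}{112}$)
$s{\left(-174,106 \right)} - 17823 = \left(- \frac{143}{37} - \frac{53}{56}\right) - 17823 = - \frac{9969}{2072} - 17823 = - \frac{36939225}{2072}$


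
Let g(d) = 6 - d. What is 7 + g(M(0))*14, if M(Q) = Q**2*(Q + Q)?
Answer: 91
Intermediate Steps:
M(Q) = 2*Q**3 (M(Q) = Q**2*(2*Q) = 2*Q**3)
7 + g(M(0))*14 = 7 + (6 - 2*0**3)*14 = 7 + (6 - 2*0)*14 = 7 + (6 - 1*0)*14 = 7 + (6 + 0)*14 = 7 + 6*14 = 7 + 84 = 91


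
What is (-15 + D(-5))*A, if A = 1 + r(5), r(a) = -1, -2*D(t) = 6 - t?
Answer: 0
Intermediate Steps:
D(t) = -3 + t/2 (D(t) = -(6 - t)/2 = -3 + t/2)
A = 0 (A = 1 - 1 = 0)
(-15 + D(-5))*A = (-15 + (-3 + (½)*(-5)))*0 = (-15 + (-3 - 5/2))*0 = (-15 - 11/2)*0 = -41/2*0 = 0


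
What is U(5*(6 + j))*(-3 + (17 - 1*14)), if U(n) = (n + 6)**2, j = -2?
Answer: 0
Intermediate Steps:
U(n) = (6 + n)**2
U(5*(6 + j))*(-3 + (17 - 1*14)) = (6 + 5*(6 - 2))**2*(-3 + (17 - 1*14)) = (6 + 5*4)**2*(-3 + (17 - 14)) = (6 + 20)**2*(-3 + 3) = 26**2*0 = 676*0 = 0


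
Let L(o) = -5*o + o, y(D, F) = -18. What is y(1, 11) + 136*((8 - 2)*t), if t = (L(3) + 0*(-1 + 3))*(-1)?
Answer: 9774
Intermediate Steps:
L(o) = -4*o
t = 12 (t = (-4*3 + 0*(-1 + 3))*(-1) = (-12 + 0*2)*(-1) = (-12 + 0)*(-1) = -12*(-1) = 12)
y(1, 11) + 136*((8 - 2)*t) = -18 + 136*((8 - 2)*12) = -18 + 136*(6*12) = -18 + 136*72 = -18 + 9792 = 9774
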